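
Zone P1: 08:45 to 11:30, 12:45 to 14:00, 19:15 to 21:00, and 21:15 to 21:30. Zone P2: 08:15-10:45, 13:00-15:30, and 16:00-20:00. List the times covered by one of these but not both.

A \ B = 10:45–11:30, 12:45–13:00, 20:00–21:00, 21:15–21:30.
B \ A = 08:15–08:45, 14:00–15:30, 16:00–19:15.
Union of the two gives the symmetric difference.

08:15–08:45, 10:45–11:30, 12:45–13:00, 14:00–15:30, 16:00–19:15, 20:00–21:00, 21:15–21:30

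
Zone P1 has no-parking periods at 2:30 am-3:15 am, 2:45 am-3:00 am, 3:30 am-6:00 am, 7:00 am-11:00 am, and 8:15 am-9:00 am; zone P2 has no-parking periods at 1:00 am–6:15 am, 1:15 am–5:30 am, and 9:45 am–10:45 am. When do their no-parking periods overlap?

A, merged: 2:30 am-3:15 am, 3:30 am-6:00 am, 7:00 am-11:00 am.
B, merged: 1:00 am-6:15 am, 9:45 am-10:45 am.
2:30 am-3:15 am ∩ B → 2:30 am-3:15 am.
3:30 am-6:00 am ∩ B → 3:30 am-6:00 am.
7:00 am-11:00 am ∩ B → 9:45 am-10:45 am.

2:30 am-3:15 am, 3:30 am-6:00 am, 9:45 am-10:45 am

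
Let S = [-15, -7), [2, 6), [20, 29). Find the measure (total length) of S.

21

Merged: [-15, -7), [2, 6), [20, 29).
Lengths: 8 + 4 + 9 = 21.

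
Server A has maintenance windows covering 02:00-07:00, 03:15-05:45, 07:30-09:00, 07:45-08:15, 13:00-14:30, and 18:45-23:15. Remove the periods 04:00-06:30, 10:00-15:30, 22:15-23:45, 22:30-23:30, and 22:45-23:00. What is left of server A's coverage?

02:00–04:00, 06:30–07:00, 07:30–09:00, 18:45–22:15

First set merges to 02:00–07:00, 07:30–09:00, 13:00–14:30, 18:45–23:15.
Second set merges to 04:00–06:30, 10:00–15:30, 22:15–23:45.
02:00–07:00 \ B = 02:00–04:00, 06:30–07:00.
07:30–09:00: nothing removed.
13:00–14:30: entirely removed.
18:45–23:15 \ B = 18:45–22:15.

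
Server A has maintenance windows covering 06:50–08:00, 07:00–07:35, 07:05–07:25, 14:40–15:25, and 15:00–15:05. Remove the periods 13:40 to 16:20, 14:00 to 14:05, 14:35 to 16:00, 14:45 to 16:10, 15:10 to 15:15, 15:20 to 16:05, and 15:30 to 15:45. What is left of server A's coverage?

Merge the first list: 06:50-08:00, 14:40-15:25.
Merge the second list: 13:40-16:20.
06:50-08:00: no B overlap → unchanged.
14:40-15:25: fully covered by B → removed.

06:50-08:00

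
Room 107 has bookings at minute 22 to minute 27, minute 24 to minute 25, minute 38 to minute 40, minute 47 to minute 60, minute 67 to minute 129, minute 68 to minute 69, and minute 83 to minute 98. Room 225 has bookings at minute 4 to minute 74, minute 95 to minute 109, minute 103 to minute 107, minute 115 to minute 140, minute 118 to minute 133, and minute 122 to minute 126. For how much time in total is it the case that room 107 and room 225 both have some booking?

A, merged: minute 22 to minute 27, minute 38 to minute 40, minute 47 to minute 60, minute 67 to minute 129.
B, merged: minute 4 to minute 74, minute 95 to minute 109, minute 115 to minute 140.
A ∩ B = minute 22 to minute 27, minute 38 to minute 40, minute 47 to minute 60, minute 67 to minute 74, minute 95 to minute 109, minute 115 to minute 129.
Total: 5 minutes + 2 minutes + 13 minutes + 7 minutes + 14 minutes + 14 minutes = 55 minutes.

55 minutes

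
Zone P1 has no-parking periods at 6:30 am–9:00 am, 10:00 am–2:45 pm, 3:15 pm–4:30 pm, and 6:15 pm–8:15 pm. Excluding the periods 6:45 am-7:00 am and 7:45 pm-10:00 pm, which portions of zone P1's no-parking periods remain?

6:30 am–6:45 am, 7:00 am–9:00 am, 10:00 am–2:45 pm, 3:15 pm–4:30 pm, 6:15 pm–7:45 pm

6:30 am–9:00 am \ B = 6:30 am–6:45 am, 7:00 am–9:00 am.
10:00 am–2:45 pm: nothing removed.
3:15 pm–4:30 pm: nothing removed.
6:15 pm–8:15 pm \ B = 6:15 pm–7:45 pm.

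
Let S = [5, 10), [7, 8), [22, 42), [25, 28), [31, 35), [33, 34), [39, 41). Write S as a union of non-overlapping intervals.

[7, 8) overlaps/touches [5, 10) → extend to [5, 10).
[22, 42) is disjoint → start new block.
[25, 28) overlaps/touches [22, 42) → extend to [22, 42).
[31, 35) overlaps/touches [22, 42) → extend to [22, 42).
[33, 34) overlaps/touches [22, 42) → extend to [22, 42).
[39, 41) overlaps/touches [22, 42) → extend to [22, 42).

[5, 10) ∪ [22, 42)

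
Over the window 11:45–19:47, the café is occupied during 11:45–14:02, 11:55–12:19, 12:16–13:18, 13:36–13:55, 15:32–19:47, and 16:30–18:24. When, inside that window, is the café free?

14:02–15:32

Covered (merged): 11:45–14:02, 15:32–19:47.
Gaps within 11:45–19:47: 14:02–15:32.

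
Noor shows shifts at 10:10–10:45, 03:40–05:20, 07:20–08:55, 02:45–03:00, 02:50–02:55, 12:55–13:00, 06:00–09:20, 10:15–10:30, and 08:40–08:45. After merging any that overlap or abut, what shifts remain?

Sort by start: 02:45-03:00, 02:50-02:55, 03:40-05:20, 06:00-09:20, 07:20-08:55, 08:40-08:45, 10:10-10:45, 10:15-10:30, 12:55-13:00.
02:50-02:55 overlaps/touches 02:45-03:00 → extend to 02:45-03:00.
03:40-05:20 is disjoint → start new block.
06:00-09:20 is disjoint → start new block.
07:20-08:55 overlaps/touches 06:00-09:20 → extend to 06:00-09:20.
08:40-08:45 overlaps/touches 06:00-09:20 → extend to 06:00-09:20.
10:10-10:45 is disjoint → start new block.
10:15-10:30 overlaps/touches 10:10-10:45 → extend to 10:10-10:45.
12:55-13:00 is disjoint → start new block.

02:45-03:00, 03:40-05:20, 06:00-09:20, 10:10-10:45, 12:55-13:00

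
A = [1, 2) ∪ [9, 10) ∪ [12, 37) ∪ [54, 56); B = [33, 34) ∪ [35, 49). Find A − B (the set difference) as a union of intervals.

[1, 2) ∪ [9, 10) ∪ [12, 33) ∪ [34, 35) ∪ [54, 56)

[1, 2): no B overlap → unchanged.
[9, 10): no B overlap → unchanged.
[12, 37) minus B → [12, 33), [34, 35).
[54, 56): no B overlap → unchanged.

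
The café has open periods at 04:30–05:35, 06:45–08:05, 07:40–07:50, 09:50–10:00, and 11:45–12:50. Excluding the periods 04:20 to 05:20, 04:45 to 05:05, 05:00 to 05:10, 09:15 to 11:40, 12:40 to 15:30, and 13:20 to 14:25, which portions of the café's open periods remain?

A, merged: 04:30–05:35, 06:45–08:05, 09:50–10:00, 11:45–12:50.
B, merged: 04:20–05:20, 09:15–11:40, 12:40–15:30.
04:30–05:35 \ B = 05:20–05:35.
06:45–08:05: nothing removed.
09:50–10:00: entirely removed.
11:45–12:50 \ B = 11:45–12:40.

05:20–05:35, 06:45–08:05, 11:45–12:40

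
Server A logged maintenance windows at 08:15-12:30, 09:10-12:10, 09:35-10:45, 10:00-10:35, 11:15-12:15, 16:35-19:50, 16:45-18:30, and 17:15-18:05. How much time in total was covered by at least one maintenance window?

Merged: 08:15-12:30, 16:35-19:50.
Lengths: 4 h 15 min + 3 h 15 min = 7 h 30 min.

7 h 30 min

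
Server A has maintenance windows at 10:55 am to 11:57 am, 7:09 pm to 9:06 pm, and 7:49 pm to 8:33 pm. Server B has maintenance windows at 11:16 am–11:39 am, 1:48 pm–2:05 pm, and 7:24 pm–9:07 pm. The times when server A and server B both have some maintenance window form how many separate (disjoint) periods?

2

First set merges to 10:55 am–11:57 am, 7:09 pm–9:06 pm.
A ∩ B = 11:16 am–11:39 am, 7:24 pm–9:06 pm.
That is 2 disjoint pieces.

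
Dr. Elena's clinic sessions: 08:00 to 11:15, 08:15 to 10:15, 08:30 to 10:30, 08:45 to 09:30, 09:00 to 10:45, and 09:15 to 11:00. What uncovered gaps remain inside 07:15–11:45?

07:15-08:00, 11:15-11:45

The merged coverage is 08:00-11:15.
Complement within 07:15-11:45: 07:15-08:00, 11:15-11:45.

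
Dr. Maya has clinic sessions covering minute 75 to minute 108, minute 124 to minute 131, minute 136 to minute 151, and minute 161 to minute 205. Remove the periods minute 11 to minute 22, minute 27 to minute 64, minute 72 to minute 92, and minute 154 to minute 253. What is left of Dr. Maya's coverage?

minute 75 to minute 108 minus B → minute 92 to minute 108.
minute 124 to minute 131: no B overlap → unchanged.
minute 136 to minute 151: no B overlap → unchanged.
minute 161 to minute 205: fully covered by B → removed.

minute 92 to minute 108, minute 124 to minute 131, minute 136 to minute 151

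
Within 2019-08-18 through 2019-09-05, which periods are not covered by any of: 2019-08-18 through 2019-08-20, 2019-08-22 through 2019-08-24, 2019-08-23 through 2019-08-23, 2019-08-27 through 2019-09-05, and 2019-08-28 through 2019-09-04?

The merged coverage is 2019-08-18 through 2019-08-20, 2019-08-22 through 2019-08-24, 2019-08-27 through 2019-09-05.
Complement within 2019-08-18 through 2019-09-05: 2019-08-21 through 2019-08-21, 2019-08-25 through 2019-08-26.

2019-08-21 through 2019-08-21, 2019-08-25 through 2019-08-26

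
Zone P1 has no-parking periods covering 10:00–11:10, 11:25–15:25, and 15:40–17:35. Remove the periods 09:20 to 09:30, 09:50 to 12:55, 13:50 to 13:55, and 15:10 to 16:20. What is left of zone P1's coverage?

12:55–13:50, 13:55–15:10, 16:20–17:35

10:00–11:10: fully covered by B → removed.
11:25–15:25 minus B → 12:55–13:50, 13:55–15:10.
15:40–17:35 minus B → 16:20–17:35.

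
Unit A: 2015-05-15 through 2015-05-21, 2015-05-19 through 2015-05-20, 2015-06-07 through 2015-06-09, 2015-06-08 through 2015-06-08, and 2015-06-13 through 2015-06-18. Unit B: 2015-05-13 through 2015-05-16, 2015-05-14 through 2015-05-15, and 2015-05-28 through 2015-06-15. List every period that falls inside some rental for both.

First set merges to 2015-05-15 through 2015-05-21, 2015-06-07 through 2015-06-09, 2015-06-13 through 2015-06-18.
Second set merges to 2015-05-13 through 2015-05-16, 2015-05-28 through 2015-06-15.
2015-05-15 through 2015-05-21 ∩ B → 2015-05-15 through 2015-05-16.
2015-06-07 through 2015-06-09 ∩ B → 2015-06-07 through 2015-06-09.
2015-06-13 through 2015-06-18 ∩ B → 2015-06-13 through 2015-06-15.

2015-05-15 through 2015-05-16, 2015-06-07 through 2015-06-09, 2015-06-13 through 2015-06-15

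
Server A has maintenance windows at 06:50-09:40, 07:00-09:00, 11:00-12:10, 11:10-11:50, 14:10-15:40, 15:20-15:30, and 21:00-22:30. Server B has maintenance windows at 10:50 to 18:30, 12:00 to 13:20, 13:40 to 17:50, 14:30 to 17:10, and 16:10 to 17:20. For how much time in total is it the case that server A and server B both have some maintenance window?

2 h 40 min

A, merged: 06:50–09:40, 11:00–12:10, 14:10–15:40, 21:00–22:30.
B, merged: 10:50–18:30.
A ∩ B = 11:00–12:10, 14:10–15:40.
Total: 1 h 10 min + 1 h 30 min = 2 h 40 min.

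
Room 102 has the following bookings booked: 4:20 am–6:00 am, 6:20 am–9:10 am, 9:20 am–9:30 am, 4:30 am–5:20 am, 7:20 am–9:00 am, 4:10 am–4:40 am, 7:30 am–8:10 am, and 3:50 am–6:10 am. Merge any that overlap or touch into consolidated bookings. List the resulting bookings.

Sort by start: 3:50 am–6:10 am, 4:10 am–4:40 am, 4:20 am–6:00 am, 4:30 am–5:20 am, 6:20 am–9:10 am, 7:20 am–9:00 am, 7:30 am–8:10 am, 9:20 am–9:30 am.
4:10 am–4:40 am overlaps/touches 3:50 am–6:10 am → extend to 3:50 am–6:10 am.
4:20 am–6:00 am overlaps/touches 3:50 am–6:10 am → extend to 3:50 am–6:10 am.
4:30 am–5:20 am overlaps/touches 3:50 am–6:10 am → extend to 3:50 am–6:10 am.
6:20 am–9:10 am is disjoint → start new block.
7:20 am–9:00 am overlaps/touches 6:20 am–9:10 am → extend to 6:20 am–9:10 am.
7:30 am–8:10 am overlaps/touches 6:20 am–9:10 am → extend to 6:20 am–9:10 am.
9:20 am–9:30 am is disjoint → start new block.

3:50 am–6:10 am, 6:20 am–9:10 am, 9:20 am–9:30 am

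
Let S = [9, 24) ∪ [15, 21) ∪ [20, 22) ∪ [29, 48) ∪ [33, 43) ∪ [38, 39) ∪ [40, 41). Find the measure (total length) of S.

Merged: [9, 24), [29, 48).
Lengths: 15 + 19 = 34.

34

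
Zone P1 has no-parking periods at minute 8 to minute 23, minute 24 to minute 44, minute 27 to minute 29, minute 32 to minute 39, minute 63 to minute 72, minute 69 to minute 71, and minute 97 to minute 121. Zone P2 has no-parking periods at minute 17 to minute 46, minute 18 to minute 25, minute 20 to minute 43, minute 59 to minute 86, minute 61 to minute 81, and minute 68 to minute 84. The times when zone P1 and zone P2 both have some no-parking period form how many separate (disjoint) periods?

3

A, merged: minute 8 to minute 23, minute 24 to minute 44, minute 63 to minute 72, minute 97 to minute 121.
B, merged: minute 17 to minute 46, minute 59 to minute 86.
A ∩ B = minute 17 to minute 23, minute 24 to minute 44, minute 63 to minute 72.
That is 3 disjoint pieces.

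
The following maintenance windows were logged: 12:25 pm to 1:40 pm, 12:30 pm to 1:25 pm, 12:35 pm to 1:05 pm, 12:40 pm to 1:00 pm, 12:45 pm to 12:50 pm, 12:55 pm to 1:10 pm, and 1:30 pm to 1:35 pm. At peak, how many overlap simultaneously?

5

At 12:45 pm, 5 of the intervals are simultaneously active.
No point has more.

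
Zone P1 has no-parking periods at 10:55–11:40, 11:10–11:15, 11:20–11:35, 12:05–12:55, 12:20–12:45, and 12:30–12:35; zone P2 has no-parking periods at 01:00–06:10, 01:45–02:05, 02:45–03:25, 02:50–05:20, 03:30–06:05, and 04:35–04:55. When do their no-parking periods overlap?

Merge the first list: 10:55–11:40, 12:05–12:55.
Merge the second list: 01:00–06:10.
10:55–11:40 falls entirely outside B.
12:05–12:55 falls entirely outside B.
No overlap.

none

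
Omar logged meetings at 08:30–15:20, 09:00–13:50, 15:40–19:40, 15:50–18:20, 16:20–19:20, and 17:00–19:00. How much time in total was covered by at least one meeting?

Merged: 08:30-15:20, 15:40-19:40.
Lengths: 6 h 50 min + 4 h = 10 h 50 min.

10 h 50 min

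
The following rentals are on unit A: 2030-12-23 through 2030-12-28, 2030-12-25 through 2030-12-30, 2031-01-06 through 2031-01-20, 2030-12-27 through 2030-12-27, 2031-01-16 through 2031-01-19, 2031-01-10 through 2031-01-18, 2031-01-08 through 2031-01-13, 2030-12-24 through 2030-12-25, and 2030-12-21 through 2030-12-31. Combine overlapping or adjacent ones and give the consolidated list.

Sort by start: 2030-12-21 through 2030-12-31, 2030-12-23 through 2030-12-28, 2030-12-24 through 2030-12-25, 2030-12-25 through 2030-12-30, 2030-12-27 through 2030-12-27, 2031-01-06 through 2031-01-20, 2031-01-08 through 2031-01-13, 2031-01-10 through 2031-01-18, 2031-01-16 through 2031-01-19.
2030-12-23 through 2030-12-28 overlaps/touches 2030-12-21 through 2030-12-31 → extend to 2030-12-21 through 2030-12-31.
2030-12-24 through 2030-12-25 overlaps/touches 2030-12-21 through 2030-12-31 → extend to 2030-12-21 through 2030-12-31.
2030-12-25 through 2030-12-30 overlaps/touches 2030-12-21 through 2030-12-31 → extend to 2030-12-21 through 2030-12-31.
2030-12-27 through 2030-12-27 overlaps/touches 2030-12-21 through 2030-12-31 → extend to 2030-12-21 through 2030-12-31.
2031-01-06 through 2031-01-20 is disjoint → start new block.
2031-01-08 through 2031-01-13 overlaps/touches 2031-01-06 through 2031-01-20 → extend to 2031-01-06 through 2031-01-20.
2031-01-10 through 2031-01-18 overlaps/touches 2031-01-06 through 2031-01-20 → extend to 2031-01-06 through 2031-01-20.
2031-01-16 through 2031-01-19 overlaps/touches 2031-01-06 through 2031-01-20 → extend to 2031-01-06 through 2031-01-20.

2030-12-21 through 2030-12-31, 2031-01-06 through 2031-01-20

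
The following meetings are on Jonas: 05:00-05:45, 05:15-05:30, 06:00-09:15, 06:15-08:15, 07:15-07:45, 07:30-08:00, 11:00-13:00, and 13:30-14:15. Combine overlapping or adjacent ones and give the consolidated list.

05:15–05:30 overlaps/touches 05:00–05:45 → extend to 05:00–05:45.
06:00–09:15 is disjoint → start new block.
06:15–08:15 overlaps/touches 06:00–09:15 → extend to 06:00–09:15.
07:15–07:45 overlaps/touches 06:00–09:15 → extend to 06:00–09:15.
07:30–08:00 overlaps/touches 06:00–09:15 → extend to 06:00–09:15.
11:00–13:00 is disjoint → start new block.
13:30–14:15 is disjoint → start new block.

05:00–05:45, 06:00–09:15, 11:00–13:00, 13:30–14:15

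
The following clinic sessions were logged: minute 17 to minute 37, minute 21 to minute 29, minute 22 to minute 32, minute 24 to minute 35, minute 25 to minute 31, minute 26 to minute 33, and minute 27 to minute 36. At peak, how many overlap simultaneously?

Walk the sorted start/end points keeping a running depth.
The depth first hits 7 at minute 27.

7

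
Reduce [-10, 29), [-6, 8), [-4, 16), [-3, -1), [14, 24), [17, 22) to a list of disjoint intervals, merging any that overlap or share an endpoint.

[-6, 8) overlaps/touches [-10, 29) → extend to [-10, 29).
[-4, 16) overlaps/touches [-10, 29) → extend to [-10, 29).
[-3, -1) overlaps/touches [-10, 29) → extend to [-10, 29).
[14, 24) overlaps/touches [-10, 29) → extend to [-10, 29).
[17, 22) overlaps/touches [-10, 29) → extend to [-10, 29).

[-10, 29)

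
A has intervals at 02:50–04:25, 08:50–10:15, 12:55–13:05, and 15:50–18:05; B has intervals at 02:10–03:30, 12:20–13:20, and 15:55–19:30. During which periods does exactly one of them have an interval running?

02:10–02:50, 03:30–04:25, 08:50–10:15, 12:20–12:55, 13:05–13:20, 15:50–15:55, 18:05–19:30

A \ B = 03:30–04:25, 08:50–10:15, 15:50–15:55.
B \ A = 02:10–02:50, 12:20–12:55, 13:05–13:20, 18:05–19:30.
Union of the two gives the symmetric difference.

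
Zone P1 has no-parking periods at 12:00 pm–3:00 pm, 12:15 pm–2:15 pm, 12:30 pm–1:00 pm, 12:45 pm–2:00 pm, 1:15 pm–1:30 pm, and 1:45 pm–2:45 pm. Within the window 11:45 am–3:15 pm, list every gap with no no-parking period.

11:45 am–12:00 pm, 3:00 pm–3:15 pm

Covered (merged): 12:00 pm–3:00 pm.
Uncovered inside 11:45 am–3:15 pm: 11:45 am–12:00 pm, 3:00 pm–3:15 pm.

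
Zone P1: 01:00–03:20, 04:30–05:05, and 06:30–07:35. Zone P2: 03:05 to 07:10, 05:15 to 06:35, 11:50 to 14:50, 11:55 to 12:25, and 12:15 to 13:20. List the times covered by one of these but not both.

01:00-03:05, 03:20-04:30, 05:05-06:30, 07:10-07:35, 11:50-14:50

Merge the second list: 03:05-07:10, 11:50-14:50.
A but not B: 01:00-03:05, 07:10-07:35.
B but not A: 03:20-04:30, 05:05-06:30, 11:50-14:50.
Combining gives A △ B.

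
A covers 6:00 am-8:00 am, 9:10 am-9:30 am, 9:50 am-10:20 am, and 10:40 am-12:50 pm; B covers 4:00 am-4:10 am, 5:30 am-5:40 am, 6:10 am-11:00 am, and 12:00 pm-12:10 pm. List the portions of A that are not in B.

6:00 am–6:10 am, 11:00 am–12:00 pm, 12:10 pm–12:50 pm

6:00 am–8:00 am \ B = 6:00 am–6:10 am.
9:10 am–9:30 am: entirely removed.
9:50 am–10:20 am: entirely removed.
10:40 am–12:50 pm \ B = 11:00 am–12:00 pm, 12:10 pm–12:50 pm.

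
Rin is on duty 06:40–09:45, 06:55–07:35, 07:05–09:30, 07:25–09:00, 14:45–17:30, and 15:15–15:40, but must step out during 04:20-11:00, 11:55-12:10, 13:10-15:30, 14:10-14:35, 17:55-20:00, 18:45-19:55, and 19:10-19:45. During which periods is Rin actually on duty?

15:30–17:30

Merge the first list: 06:40–09:45, 14:45–17:30.
Merge the second list: 04:20–11:00, 11:55–12:10, 13:10–15:30, 17:55–20:00.
06:40–09:45 lies entirely inside B → drops out.
14:45–17:30 with B removed leaves 15:30–17:30.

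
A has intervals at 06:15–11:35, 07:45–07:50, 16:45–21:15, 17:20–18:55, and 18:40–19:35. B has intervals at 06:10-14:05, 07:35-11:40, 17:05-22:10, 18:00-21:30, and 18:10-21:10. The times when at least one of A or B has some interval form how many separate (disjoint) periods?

A, merged: 06:15–11:35, 16:45–21:15.
B, merged: 06:10–14:05, 17:05–22:10.
A ∪ B = 06:10–14:05, 16:45–22:10.
That is 2 disjoint pieces.

2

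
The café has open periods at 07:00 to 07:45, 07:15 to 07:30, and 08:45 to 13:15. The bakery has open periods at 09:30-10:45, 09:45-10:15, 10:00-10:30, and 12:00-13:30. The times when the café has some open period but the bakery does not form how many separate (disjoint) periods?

3

Merge the first list: 07:00-07:45, 08:45-13:15.
Merge the second list: 09:30-10:45, 12:00-13:30.
A \ B = 07:00-07:45, 08:45-09:30, 10:45-12:00.
That is 3 disjoint pieces.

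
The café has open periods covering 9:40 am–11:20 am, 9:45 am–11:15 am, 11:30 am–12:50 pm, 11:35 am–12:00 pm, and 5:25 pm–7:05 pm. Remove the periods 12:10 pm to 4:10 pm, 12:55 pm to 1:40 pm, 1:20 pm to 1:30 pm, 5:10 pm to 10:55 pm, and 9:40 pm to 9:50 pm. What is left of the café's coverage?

9:40 am–11:20 am, 11:30 am–12:10 pm

A, merged: 9:40 am–11:20 am, 11:30 am–12:50 pm, 5:25 pm–7:05 pm.
B, merged: 12:10 pm–4:10 pm, 5:10 pm–10:55 pm.
9:40 am–11:20 am is untouched.
11:30 am–12:50 pm with B removed leaves 11:30 am–12:10 pm.
5:25 pm–7:05 pm lies entirely inside B → drops out.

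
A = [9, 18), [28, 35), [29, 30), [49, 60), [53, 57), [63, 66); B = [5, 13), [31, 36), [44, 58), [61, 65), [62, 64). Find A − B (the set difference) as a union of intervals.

First set merges to [9, 18), [28, 35), [49, 60), [63, 66).
Second set merges to [5, 13), [31, 36), [44, 58), [61, 65).
[9, 18) \ B = [13, 18).
[28, 35) \ B = [28, 31).
[49, 60) \ B = [58, 60).
[63, 66) \ B = [65, 66).

[13, 18) ∪ [28, 31) ∪ [58, 60) ∪ [65, 66)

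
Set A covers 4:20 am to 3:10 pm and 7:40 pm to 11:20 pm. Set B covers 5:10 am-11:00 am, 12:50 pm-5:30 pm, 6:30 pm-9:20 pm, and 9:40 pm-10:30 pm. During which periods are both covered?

5:10 am-11:00 am, 12:50 pm-3:10 pm, 7:40 pm-9:20 pm, 9:40 pm-10:30 pm

4:20 am-3:10 pm meets the second set on 5:10 am-11:00 am, 12:50 pm-3:10 pm.
7:40 pm-11:20 pm meets the second set on 7:40 pm-9:20 pm, 9:40 pm-10:30 pm.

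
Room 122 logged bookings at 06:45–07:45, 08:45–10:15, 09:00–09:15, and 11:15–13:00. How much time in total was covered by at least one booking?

Merged: 06:45-07:45, 08:45-10:15, 11:15-13:00.
Lengths: 1 h + 1 h 30 min + 1 h 45 min = 4 h 15 min.

4 h 15 min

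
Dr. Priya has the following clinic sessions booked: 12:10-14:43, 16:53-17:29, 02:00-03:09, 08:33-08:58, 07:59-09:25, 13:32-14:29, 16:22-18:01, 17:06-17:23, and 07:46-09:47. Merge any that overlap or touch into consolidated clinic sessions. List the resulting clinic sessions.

02:00-03:09, 07:46-09:47, 12:10-14:43, 16:22-18:01

Sort by start: 02:00-03:09, 07:46-09:47, 07:59-09:25, 08:33-08:58, 12:10-14:43, 13:32-14:29, 16:22-18:01, 16:53-17:29, 17:06-17:23.
07:46-09:47 is disjoint → start new block.
07:59-09:25 overlaps/touches 07:46-09:47 → extend to 07:46-09:47.
08:33-08:58 overlaps/touches 07:46-09:47 → extend to 07:46-09:47.
12:10-14:43 is disjoint → start new block.
13:32-14:29 overlaps/touches 12:10-14:43 → extend to 12:10-14:43.
16:22-18:01 is disjoint → start new block.
16:53-17:29 overlaps/touches 16:22-18:01 → extend to 16:22-18:01.
17:06-17:23 overlaps/touches 16:22-18:01 → extend to 16:22-18:01.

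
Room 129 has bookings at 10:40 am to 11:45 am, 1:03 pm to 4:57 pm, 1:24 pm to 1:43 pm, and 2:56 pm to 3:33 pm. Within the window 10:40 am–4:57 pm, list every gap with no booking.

After merging, the occupied span is 10:40 am-11:45 am, 1:03 pm-4:57 pm.
Gaps within 10:40 am-4:57 pm: 11:45 am-1:03 pm.

11:45 am-1:03 pm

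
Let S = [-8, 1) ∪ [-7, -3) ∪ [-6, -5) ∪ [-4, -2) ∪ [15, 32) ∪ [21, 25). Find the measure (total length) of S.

26

Merged: [-8, 1), [15, 32).
Lengths: 9 + 17 = 26.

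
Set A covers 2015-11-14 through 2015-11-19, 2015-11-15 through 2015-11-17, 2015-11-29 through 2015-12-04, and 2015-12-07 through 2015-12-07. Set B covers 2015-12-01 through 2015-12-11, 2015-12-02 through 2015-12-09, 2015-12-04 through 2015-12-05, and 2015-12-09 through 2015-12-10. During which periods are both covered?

First set merges to 2015-11-14 through 2015-11-19, 2015-11-29 through 2015-12-04, 2015-12-07 through 2015-12-07.
Second set merges to 2015-12-01 through 2015-12-11.
2015-11-14 through 2015-11-19 falls entirely outside B.
2015-11-29 through 2015-12-04 overlaps B on 2015-12-01 through 2015-12-04.
2015-12-07 through 2015-12-07 overlaps B on 2015-12-07 through 2015-12-07.

2015-12-01 through 2015-12-04, 2015-12-07 through 2015-12-07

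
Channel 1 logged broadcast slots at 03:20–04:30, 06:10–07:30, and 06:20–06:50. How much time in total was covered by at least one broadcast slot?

2 h 30 min

Merged: 03:20–04:30, 06:10–07:30.
Lengths: 1 h 10 min + 1 h 20 min = 2 h 30 min.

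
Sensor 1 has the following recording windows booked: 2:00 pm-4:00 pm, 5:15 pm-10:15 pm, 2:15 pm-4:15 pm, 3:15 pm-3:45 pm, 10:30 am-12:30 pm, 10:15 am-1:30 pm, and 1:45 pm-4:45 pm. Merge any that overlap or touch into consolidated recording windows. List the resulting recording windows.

10:15 am-1:30 pm, 1:45 pm-4:45 pm, 5:15 pm-10:15 pm

Sort by start: 10:15 am-1:30 pm, 10:30 am-12:30 pm, 1:45 pm-4:45 pm, 2:00 pm-4:00 pm, 2:15 pm-4:15 pm, 3:15 pm-3:45 pm, 5:15 pm-10:15 pm.
10:30 am-12:30 pm overlaps/touches 10:15 am-1:30 pm → extend to 10:15 am-1:30 pm.
1:45 pm-4:45 pm is disjoint → start new block.
2:00 pm-4:00 pm overlaps/touches 1:45 pm-4:45 pm → extend to 1:45 pm-4:45 pm.
2:15 pm-4:15 pm overlaps/touches 1:45 pm-4:45 pm → extend to 1:45 pm-4:45 pm.
3:15 pm-3:45 pm overlaps/touches 1:45 pm-4:45 pm → extend to 1:45 pm-4:45 pm.
5:15 pm-10:15 pm is disjoint → start new block.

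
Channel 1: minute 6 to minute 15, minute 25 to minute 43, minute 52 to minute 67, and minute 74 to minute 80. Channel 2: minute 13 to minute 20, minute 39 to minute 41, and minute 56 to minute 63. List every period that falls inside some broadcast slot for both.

minute 13 to minute 15, minute 39 to minute 41, minute 56 to minute 63

minute 6 to minute 15 overlaps B on minute 13 to minute 15.
minute 25 to minute 43 overlaps B on minute 39 to minute 41.
minute 52 to minute 67 overlaps B on minute 56 to minute 63.
minute 74 to minute 80 falls entirely outside B.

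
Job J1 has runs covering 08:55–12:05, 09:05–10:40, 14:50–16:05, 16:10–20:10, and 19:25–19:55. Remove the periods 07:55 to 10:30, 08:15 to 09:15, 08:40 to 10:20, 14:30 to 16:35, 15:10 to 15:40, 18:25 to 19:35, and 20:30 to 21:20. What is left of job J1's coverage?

10:30–12:05, 16:35–18:25, 19:35–20:10

First set merges to 08:55–12:05, 14:50–16:05, 16:10–20:10.
Second set merges to 07:55–10:30, 14:30–16:35, 18:25–19:35, 20:30–21:20.
08:55–12:05 \ B = 10:30–12:05.
14:50–16:05: entirely removed.
16:10–20:10 \ B = 16:35–18:25, 19:35–20:10.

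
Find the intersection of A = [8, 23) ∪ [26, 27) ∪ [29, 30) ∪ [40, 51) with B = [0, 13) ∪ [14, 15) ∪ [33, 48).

[8, 23) meets the second set on [8, 13), [14, 15).
[26, 27): no overlap with the second set.
[29, 30): no overlap with the second set.
[40, 51) meets the second set on [40, 48).

[8, 13) ∪ [14, 15) ∪ [40, 48)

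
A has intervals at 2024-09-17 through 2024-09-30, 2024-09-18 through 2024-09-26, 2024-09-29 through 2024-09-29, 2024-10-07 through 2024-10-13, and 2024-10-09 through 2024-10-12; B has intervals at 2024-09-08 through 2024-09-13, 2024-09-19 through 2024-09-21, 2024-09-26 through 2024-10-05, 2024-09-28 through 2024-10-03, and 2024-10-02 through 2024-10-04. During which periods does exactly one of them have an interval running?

A, merged: 2024-09-17 through 2024-09-30, 2024-10-07 through 2024-10-13.
B, merged: 2024-09-08 through 2024-09-13, 2024-09-19 through 2024-09-21, 2024-09-26 through 2024-10-05.
Only in the first: 2024-09-17 through 2024-09-18, 2024-09-22 through 2024-09-25, 2024-10-07 through 2024-10-13.
Only in the second: 2024-09-08 through 2024-09-13, 2024-10-01 through 2024-10-05.
Together these are the periods covered by exactly one.

2024-09-08 through 2024-09-13, 2024-09-17 through 2024-09-18, 2024-09-22 through 2024-09-25, 2024-10-01 through 2024-10-05, 2024-10-07 through 2024-10-13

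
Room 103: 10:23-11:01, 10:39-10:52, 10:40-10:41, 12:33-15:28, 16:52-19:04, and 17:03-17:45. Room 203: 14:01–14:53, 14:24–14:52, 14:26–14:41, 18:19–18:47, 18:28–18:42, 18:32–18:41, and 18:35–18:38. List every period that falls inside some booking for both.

Merge the first list: 10:23-11:01, 12:33-15:28, 16:52-19:04.
Merge the second list: 14:01-14:53, 18:19-18:47.
10:23-11:01: no overlap with the second set.
12:33-15:28 meets the second set on 14:01-14:53.
16:52-19:04 meets the second set on 18:19-18:47.

14:01-14:53, 18:19-18:47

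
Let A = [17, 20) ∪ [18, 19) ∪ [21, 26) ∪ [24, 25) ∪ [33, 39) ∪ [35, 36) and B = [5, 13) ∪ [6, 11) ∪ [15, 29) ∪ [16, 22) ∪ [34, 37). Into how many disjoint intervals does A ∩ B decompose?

First set merges to [17, 20), [21, 26), [33, 39).
Second set merges to [5, 13), [15, 29), [34, 37).
A ∩ B = [17, 20), [21, 26), [34, 37).
That is 3 disjoint pieces.

3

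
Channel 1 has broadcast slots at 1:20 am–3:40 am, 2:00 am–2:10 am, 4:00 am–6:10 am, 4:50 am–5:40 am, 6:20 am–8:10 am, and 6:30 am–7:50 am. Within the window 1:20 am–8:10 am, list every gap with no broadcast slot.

3:40 am-4:00 am, 6:10 am-6:20 am

Covered (merged): 1:20 am-3:40 am, 4:00 am-6:10 am, 6:20 am-8:10 am.
Uncovered inside 1:20 am-8:10 am: 3:40 am-4:00 am, 6:10 am-6:20 am.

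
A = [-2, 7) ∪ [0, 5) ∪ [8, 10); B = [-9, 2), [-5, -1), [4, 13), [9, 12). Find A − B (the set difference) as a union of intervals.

[2, 4)

Merge the first list: [-2, 7), [8, 10).
Merge the second list: [-9, 2), [4, 13).
[-2, 7) with B removed leaves [2, 4).
[8, 10) lies entirely inside B → drops out.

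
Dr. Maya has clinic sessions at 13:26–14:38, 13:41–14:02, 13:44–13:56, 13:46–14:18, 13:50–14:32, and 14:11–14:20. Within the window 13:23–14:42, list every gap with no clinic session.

After merging, the occupied span is 13:26–14:38.
Uncovered inside 13:23–14:42: 13:23–13:26, 14:38–14:42.

13:23–13:26, 14:38–14:42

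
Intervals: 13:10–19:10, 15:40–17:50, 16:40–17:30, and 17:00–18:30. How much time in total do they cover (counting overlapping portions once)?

6 h

Merged: 13:10–19:10.
Length: 6 h.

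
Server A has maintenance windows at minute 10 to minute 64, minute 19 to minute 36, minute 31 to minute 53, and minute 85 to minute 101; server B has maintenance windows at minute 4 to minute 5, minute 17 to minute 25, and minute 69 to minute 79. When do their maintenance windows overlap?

minute 17 to minute 25

Merge the first list: minute 10 to minute 64, minute 85 to minute 101.
minute 10 to minute 64 overlaps B on minute 17 to minute 25.
minute 85 to minute 101 falls entirely outside B.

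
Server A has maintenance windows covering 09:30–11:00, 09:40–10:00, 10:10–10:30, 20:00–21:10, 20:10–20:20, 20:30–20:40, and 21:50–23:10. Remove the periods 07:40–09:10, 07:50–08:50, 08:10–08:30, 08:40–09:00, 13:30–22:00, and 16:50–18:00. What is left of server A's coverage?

A, merged: 09:30-11:00, 20:00-21:10, 21:50-23:10.
B, merged: 07:40-09:10, 13:30-22:00.
09:30-11:00: no B overlap → unchanged.
20:00-21:10: fully covered by B → removed.
21:50-23:10 minus B → 22:00-23:10.

09:30-11:00, 22:00-23:10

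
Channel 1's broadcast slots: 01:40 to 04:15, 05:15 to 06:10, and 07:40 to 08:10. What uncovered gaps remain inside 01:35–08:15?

Covered (merged): 01:40-04:15, 05:15-06:10, 07:40-08:10.
Complement within 01:35-08:15: 01:35-01:40, 04:15-05:15, 06:10-07:40, 08:10-08:15.

01:35-01:40, 04:15-05:15, 06:10-07:40, 08:10-08:15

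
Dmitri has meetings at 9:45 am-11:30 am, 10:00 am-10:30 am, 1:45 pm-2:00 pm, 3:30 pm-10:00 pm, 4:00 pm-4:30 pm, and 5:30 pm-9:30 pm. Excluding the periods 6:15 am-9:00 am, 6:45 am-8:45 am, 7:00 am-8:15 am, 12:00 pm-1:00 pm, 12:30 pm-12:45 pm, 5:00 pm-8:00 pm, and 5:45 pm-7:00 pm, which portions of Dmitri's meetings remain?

Merge the first list: 9:45 am–11:30 am, 1:45 pm–2:00 pm, 3:30 pm–10:00 pm.
Merge the second list: 6:15 am–9:00 am, 12:00 pm–1:00 pm, 5:00 pm–8:00 pm.
9:45 am–11:30 am is untouched.
1:45 pm–2:00 pm is untouched.
3:30 pm–10:00 pm with B removed leaves 3:30 pm–5:00 pm, 8:00 pm–10:00 pm.

9:45 am–11:30 am, 1:45 pm–2:00 pm, 3:30 pm–5:00 pm, 8:00 pm–10:00 pm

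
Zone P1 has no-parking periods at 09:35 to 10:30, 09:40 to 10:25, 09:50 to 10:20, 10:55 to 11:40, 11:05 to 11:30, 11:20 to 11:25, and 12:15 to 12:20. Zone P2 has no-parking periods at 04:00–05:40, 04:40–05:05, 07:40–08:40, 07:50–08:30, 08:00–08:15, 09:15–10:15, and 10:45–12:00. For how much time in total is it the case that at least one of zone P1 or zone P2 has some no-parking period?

A, merged: 09:35–10:30, 10:55–11:40, 12:15–12:20.
B, merged: 04:00–05:40, 07:40–08:40, 09:15–10:15, 10:45–12:00.
A ∪ B = 04:00–05:40, 07:40–08:40, 09:15–10:30, 10:45–12:00, 12:15–12:20.
Total: 1 h 40 min + 1 h + 1 h 15 min + 1 h 15 min + 5 min = 5 h 15 min.

5 h 15 min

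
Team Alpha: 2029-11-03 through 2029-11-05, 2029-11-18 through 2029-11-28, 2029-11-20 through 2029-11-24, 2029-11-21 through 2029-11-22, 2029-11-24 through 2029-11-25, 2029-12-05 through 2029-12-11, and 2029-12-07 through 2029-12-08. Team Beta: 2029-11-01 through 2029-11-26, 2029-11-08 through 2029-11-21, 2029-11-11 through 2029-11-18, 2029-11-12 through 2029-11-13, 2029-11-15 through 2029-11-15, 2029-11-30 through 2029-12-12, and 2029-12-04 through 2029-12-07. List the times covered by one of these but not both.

2029-11-01 through 2029-11-02, 2029-11-06 through 2029-11-17, 2029-11-27 through 2029-11-28, 2029-11-30 through 2029-12-04, 2029-12-12 through 2029-12-12

A, merged: 2029-11-03 through 2029-11-05, 2029-11-18 through 2029-11-28, 2029-12-05 through 2029-12-11.
B, merged: 2029-11-01 through 2029-11-26, 2029-11-30 through 2029-12-12.
A \ B = 2029-11-27 through 2029-11-28.
B \ A = 2029-11-01 through 2029-11-02, 2029-11-06 through 2029-11-17, 2029-11-30 through 2029-12-04, 2029-12-12 through 2029-12-12.
Union of the two gives the symmetric difference.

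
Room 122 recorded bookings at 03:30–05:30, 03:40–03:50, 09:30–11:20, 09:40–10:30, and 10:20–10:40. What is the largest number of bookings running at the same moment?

At 10:20, 3 of the intervals are simultaneously active.
No point has more.

3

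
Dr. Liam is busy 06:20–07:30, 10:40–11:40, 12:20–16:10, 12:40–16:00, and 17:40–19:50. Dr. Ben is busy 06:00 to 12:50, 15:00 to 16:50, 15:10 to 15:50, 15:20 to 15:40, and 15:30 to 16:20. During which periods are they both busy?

A, merged: 06:20–07:30, 10:40–11:40, 12:20–16:10, 17:40–19:50.
B, merged: 06:00–12:50, 15:00–16:50.
06:20–07:30 ∩ B → 06:20–07:30.
10:40–11:40 ∩ B → 10:40–11:40.
12:20–16:10 ∩ B → 12:20–12:50, 15:00–16:10.
17:40–19:50 meets no B interval.

06:20–07:30, 10:40–11:40, 12:20–12:50, 15:00–16:10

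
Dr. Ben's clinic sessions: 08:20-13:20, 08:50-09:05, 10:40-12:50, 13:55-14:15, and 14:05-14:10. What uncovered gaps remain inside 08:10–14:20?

08:10–08:20, 13:20–13:55, 14:15–14:20

Covered (merged): 08:20–13:20, 13:55–14:15.
Uncovered inside 08:10–14:20: 08:10–08:20, 13:20–13:55, 14:15–14:20.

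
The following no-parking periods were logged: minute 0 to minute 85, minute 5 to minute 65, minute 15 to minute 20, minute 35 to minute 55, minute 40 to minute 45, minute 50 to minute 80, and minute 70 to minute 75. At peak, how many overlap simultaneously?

Sweep endpoints in order; track running count of active intervals.
Peak of 4 reached at minute 40.

4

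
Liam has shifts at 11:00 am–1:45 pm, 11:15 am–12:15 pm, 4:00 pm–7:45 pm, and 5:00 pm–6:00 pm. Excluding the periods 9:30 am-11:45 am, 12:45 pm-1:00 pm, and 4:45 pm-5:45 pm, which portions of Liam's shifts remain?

11:45 am–12:45 pm, 1:00 pm–1:45 pm, 4:00 pm–4:45 pm, 5:45 pm–7:45 pm

A, merged: 11:00 am–1:45 pm, 4:00 pm–7:45 pm.
11:00 am–1:45 pm with B removed leaves 11:45 am–12:45 pm, 1:00 pm–1:45 pm.
4:00 pm–7:45 pm with B removed leaves 4:00 pm–4:45 pm, 5:45 pm–7:45 pm.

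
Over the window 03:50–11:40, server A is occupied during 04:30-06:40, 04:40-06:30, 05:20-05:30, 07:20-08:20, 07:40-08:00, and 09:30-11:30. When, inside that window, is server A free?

03:50–04:30, 06:40–07:20, 08:20–09:30, 11:30–11:40

After merging, the occupied span is 04:30–06:40, 07:20–08:20, 09:30–11:30.
Uncovered inside 03:50–11:40: 03:50–04:30, 06:40–07:20, 08:20–09:30, 11:30–11:40.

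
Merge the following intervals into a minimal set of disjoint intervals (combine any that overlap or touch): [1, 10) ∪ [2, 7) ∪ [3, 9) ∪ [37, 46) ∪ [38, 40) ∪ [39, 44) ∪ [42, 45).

[1, 10) ∪ [37, 46)

[2, 7) overlaps/touches [1, 10) → extend to [1, 10).
[3, 9) overlaps/touches [1, 10) → extend to [1, 10).
[37, 46) is disjoint → start new block.
[38, 40) overlaps/touches [37, 46) → extend to [37, 46).
[39, 44) overlaps/touches [37, 46) → extend to [37, 46).
[42, 45) overlaps/touches [37, 46) → extend to [37, 46).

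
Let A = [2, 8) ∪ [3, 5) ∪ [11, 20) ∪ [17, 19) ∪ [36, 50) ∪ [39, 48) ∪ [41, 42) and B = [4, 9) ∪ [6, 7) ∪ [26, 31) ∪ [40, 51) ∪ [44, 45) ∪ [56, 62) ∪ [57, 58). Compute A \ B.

First set merges to [2, 8), [11, 20), [36, 50).
Second set merges to [4, 9), [26, 31), [40, 51), [56, 62).
[2, 8) with B removed leaves [2, 4).
[11, 20) is untouched.
[36, 50) with B removed leaves [36, 40).

[2, 4) ∪ [11, 20) ∪ [36, 40)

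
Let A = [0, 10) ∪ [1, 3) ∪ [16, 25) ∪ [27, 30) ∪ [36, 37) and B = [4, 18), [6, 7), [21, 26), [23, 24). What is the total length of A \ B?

A, merged: [0, 10), [16, 25), [27, 30), [36, 37).
B, merged: [4, 18), [21, 26).
A \ B = [0, 4), [18, 21), [27, 30), [36, 37).
Total: 4 + 3 + 3 + 1 = 11.

11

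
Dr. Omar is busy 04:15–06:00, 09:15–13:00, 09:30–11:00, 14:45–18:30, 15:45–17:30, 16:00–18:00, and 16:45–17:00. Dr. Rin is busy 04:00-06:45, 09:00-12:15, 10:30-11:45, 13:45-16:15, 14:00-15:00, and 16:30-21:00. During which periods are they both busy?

First set merges to 04:15–06:00, 09:15–13:00, 14:45–18:30.
Second set merges to 04:00–06:45, 09:00–12:15, 13:45–16:15, 16:30–21:00.
04:15–06:00 ∩ B → 04:15–06:00.
09:15–13:00 ∩ B → 09:15–12:15.
14:45–18:30 ∩ B → 14:45–16:15, 16:30–18:30.

04:15–06:00, 09:15–12:15, 14:45–16:15, 16:30–18:30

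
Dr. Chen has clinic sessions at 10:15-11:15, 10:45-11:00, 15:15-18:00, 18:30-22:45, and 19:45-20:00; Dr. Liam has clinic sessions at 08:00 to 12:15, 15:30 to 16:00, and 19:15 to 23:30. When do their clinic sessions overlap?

A, merged: 10:15–11:15, 15:15–18:00, 18:30–22:45.
10:15–11:15 ∩ B → 10:15–11:15.
15:15–18:00 ∩ B → 15:30–16:00.
18:30–22:45 ∩ B → 19:15–22:45.

10:15–11:15, 15:30–16:00, 19:15–22:45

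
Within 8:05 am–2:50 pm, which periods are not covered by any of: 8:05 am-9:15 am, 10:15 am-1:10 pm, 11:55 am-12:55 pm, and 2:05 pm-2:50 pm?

Covered (merged): 8:05 am-9:15 am, 10:15 am-1:10 pm, 2:05 pm-2:50 pm.
Gaps within 8:05 am-2:50 pm: 9:15 am-10:15 am, 1:10 pm-2:05 pm.

9:15 am-10:15 am, 1:10 pm-2:05 pm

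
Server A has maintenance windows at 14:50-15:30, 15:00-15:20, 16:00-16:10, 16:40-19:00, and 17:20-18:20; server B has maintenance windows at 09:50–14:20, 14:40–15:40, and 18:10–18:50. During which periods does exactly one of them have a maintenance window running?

09:50-14:20, 14:40-14:50, 15:30-15:40, 16:00-16:10, 16:40-18:10, 18:50-19:00

A, merged: 14:50-15:30, 16:00-16:10, 16:40-19:00.
A but not B: 16:00-16:10, 16:40-18:10, 18:50-19:00.
B but not A: 09:50-14:20, 14:40-14:50, 15:30-15:40.
Combining gives A △ B.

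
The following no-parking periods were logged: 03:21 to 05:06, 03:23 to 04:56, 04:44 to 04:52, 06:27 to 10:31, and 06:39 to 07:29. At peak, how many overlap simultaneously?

3

Walk the sorted start/end points keeping a running depth.
The depth first hits 3 at 04:44.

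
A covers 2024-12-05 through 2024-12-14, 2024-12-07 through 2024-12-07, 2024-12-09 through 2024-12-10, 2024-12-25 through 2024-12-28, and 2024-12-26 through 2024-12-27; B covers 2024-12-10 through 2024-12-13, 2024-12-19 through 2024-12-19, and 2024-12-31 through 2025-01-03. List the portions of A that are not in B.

First set merges to 2024-12-05 through 2024-12-14, 2024-12-25 through 2024-12-28.
2024-12-05 through 2024-12-14 \ B = 2024-12-05 through 2024-12-09, 2024-12-14 through 2024-12-14.
2024-12-25 through 2024-12-28: nothing removed.

2024-12-05 through 2024-12-09, 2024-12-14 through 2024-12-14, 2024-12-25 through 2024-12-28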